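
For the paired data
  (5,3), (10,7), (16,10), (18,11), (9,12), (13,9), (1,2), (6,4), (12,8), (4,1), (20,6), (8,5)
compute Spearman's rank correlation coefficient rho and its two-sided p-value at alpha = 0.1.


Step 1: Rank x and y separately (midranks; no ties here).
rank(x): 5->3, 10->7, 16->10, 18->11, 9->6, 13->9, 1->1, 6->4, 12->8, 4->2, 20->12, 8->5
rank(y): 3->3, 7->7, 10->10, 11->11, 12->12, 9->9, 2->2, 4->4, 8->8, 1->1, 6->6, 5->5
Step 2: d_i = R_x(i) - R_y(i); compute d_i^2.
  (3-3)^2=0, (7-7)^2=0, (10-10)^2=0, (11-11)^2=0, (6-12)^2=36, (9-9)^2=0, (1-2)^2=1, (4-4)^2=0, (8-8)^2=0, (2-1)^2=1, (12-6)^2=36, (5-5)^2=0
sum(d^2) = 74.
Step 3: rho = 1 - 6*74 / (12*(12^2 - 1)) = 1 - 444/1716 = 0.741259.
Step 4: Under H0, t = rho * sqrt((n-2)/(1-rho^2)) = 3.4923 ~ t(10).
Step 5: Two-sided p-value from the t-distribution with 10 df = 0.005801.
Step 6: alpha = 0.1. reject H0.

rho = 0.7413, p = 0.005801, reject H0 at alpha = 0.1.


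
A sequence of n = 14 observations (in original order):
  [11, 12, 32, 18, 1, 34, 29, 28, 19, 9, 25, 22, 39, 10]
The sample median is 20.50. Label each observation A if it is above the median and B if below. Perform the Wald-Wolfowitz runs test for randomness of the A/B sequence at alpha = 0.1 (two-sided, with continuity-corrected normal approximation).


Step 1: Compute median = 20.50; label A = above, B = below.
Labels in order: BBABBAAABBAAAB  (n_A = 7, n_B = 7)
Step 2: Count runs R = 7.
Step 3: Under H0 (random ordering), E[R] = 2*n_A*n_B/(n_A+n_B) + 1 = 2*7*7/14 + 1 = 8.0000.
        Var[R] = 2*n_A*n_B*(2*n_A*n_B - n_A - n_B) / ((n_A+n_B)^2 * (n_A+n_B-1)) = 8232/2548 = 3.2308.
        SD[R] = 1.7974.
Step 4: Continuity-corrected z = (R + 0.5 - E[R]) / SD[R] = (7 + 0.5 - 8.0000) / 1.7974 = -0.2782.
Step 5: Two-sided p-value via normal approximation = 2*(1 - Phi(|z|)) = 0.780879.
Step 6: alpha = 0.1. fail to reject H0.

R = 7, z = -0.2782, p = 0.780879, fail to reject H0.


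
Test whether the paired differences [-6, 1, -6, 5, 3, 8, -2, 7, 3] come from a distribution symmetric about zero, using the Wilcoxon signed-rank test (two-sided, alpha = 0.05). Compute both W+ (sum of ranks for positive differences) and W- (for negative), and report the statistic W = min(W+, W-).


Step 1: Drop any zero differences (none here) and take |d_i|.
|d| = [6, 1, 6, 5, 3, 8, 2, 7, 3]
Step 2: Midrank |d_i| (ties get averaged ranks).
ranks: |6|->6.5, |1|->1, |6|->6.5, |5|->5, |3|->3.5, |8|->9, |2|->2, |7|->8, |3|->3.5
Step 3: Attach original signs; sum ranks with positive sign and with negative sign.
W+ = 1 + 5 + 3.5 + 9 + 8 + 3.5 = 30
W- = 6.5 + 6.5 + 2 = 15
(Check: W+ + W- = 45 should equal n(n+1)/2 = 45.)
Step 4: Test statistic W = min(W+, W-) = 15.
Step 5: Ties in |d|, so use the tie-corrected normal approximation.
        E[W] = n(n+1)/4 = 9*10/4 = 22.5.
        Tie groups: |d|=3 (t=2), |d|=6 (t=2); sum(t^3 - t) = 12.
        Var[W] = n(n+1)(2n+1)/24 - sum(t^3-t)/48 = 1710/24 - 12/48 = 71.
        z = (W - E[W]) / sqrt(Var[W]) = (15 - 22.5) / 8.4261 = -0.8901.
        Two-sided p = 2*Phi(z) = 0.373420.
Step 6: alpha = 0.05. fail to reject H0.

W+ = 30, W- = 15, W = min = 15, p = 0.373420, fail to reject H0.


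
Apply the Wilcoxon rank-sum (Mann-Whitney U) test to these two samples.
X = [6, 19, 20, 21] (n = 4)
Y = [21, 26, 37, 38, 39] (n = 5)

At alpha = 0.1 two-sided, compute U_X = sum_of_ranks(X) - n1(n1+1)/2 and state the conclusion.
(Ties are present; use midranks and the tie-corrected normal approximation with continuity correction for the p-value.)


Step 1: Combine and sort all 9 observations; assign midranks.
sorted (value, group): (6,X), (19,X), (20,X), (21,X), (21,Y), (26,Y), (37,Y), (38,Y), (39,Y)
ranks: 6->1, 19->2, 20->3, 21->4.5, 21->4.5, 26->6, 37->7, 38->8, 39->9
Step 2: Rank sum for X: R1 = 1 + 2 + 3 + 4.5 = 10.5.
Step 3: U_X = R1 - n1(n1+1)/2 = 10.5 - 4*5/2 = 10.5 - 10 = 0.5.
       U_Y = n1*n2 - U_X = 20 - 0.5 = 19.5.
Step 4: Ties are present, so use the tie-corrected normal approximation (with continuity correction) for the p-value.
Step 5: p-value = 0.026844; compare to alpha = 0.1. reject H0.

U_X = 0.5, p = 0.026844, reject H0 at alpha = 0.1.


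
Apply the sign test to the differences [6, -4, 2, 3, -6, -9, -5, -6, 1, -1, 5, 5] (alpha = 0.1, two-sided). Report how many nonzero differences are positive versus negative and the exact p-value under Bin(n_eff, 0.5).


Step 1: Discard zero differences. Original n = 12; n_eff = number of nonzero differences = 12.
Nonzero differences (with sign): +6, -4, +2, +3, -6, -9, -5, -6, +1, -1, +5, +5
Step 2: Count signs: positive = 6, negative = 6.
Step 3: Under H0: P(positive) = 0.5, so the number of positives S ~ Bin(12, 0.5).
Step 4: Two-sided exact p-value = sum of Bin(12,0.5) probabilities at or below the observed probability = 1.000000.
Step 5: alpha = 0.1. fail to reject H0.

n_eff = 12, pos = 6, neg = 6, p = 1.000000, fail to reject H0.


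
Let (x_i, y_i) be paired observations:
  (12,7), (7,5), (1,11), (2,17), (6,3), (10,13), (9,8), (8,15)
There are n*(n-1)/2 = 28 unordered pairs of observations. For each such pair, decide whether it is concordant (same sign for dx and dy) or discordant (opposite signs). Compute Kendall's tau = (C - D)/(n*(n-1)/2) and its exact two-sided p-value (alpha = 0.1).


Step 1: Enumerate the 28 unordered pairs (i,j) with i<j and classify each by sign(x_j-x_i) * sign(y_j-y_i).
  (1,2):dx=-5,dy=-2->C; (1,3):dx=-11,dy=+4->D; (1,4):dx=-10,dy=+10->D; (1,5):dx=-6,dy=-4->C
  (1,6):dx=-2,dy=+6->D; (1,7):dx=-3,dy=+1->D; (1,8):dx=-4,dy=+8->D; (2,3):dx=-6,dy=+6->D
  (2,4):dx=-5,dy=+12->D; (2,5):dx=-1,dy=-2->C; (2,6):dx=+3,dy=+8->C; (2,7):dx=+2,dy=+3->C
  (2,8):dx=+1,dy=+10->C; (3,4):dx=+1,dy=+6->C; (3,5):dx=+5,dy=-8->D; (3,6):dx=+9,dy=+2->C
  (3,7):dx=+8,dy=-3->D; (3,8):dx=+7,dy=+4->C; (4,5):dx=+4,dy=-14->D; (4,6):dx=+8,dy=-4->D
  (4,7):dx=+7,dy=-9->D; (4,8):dx=+6,dy=-2->D; (5,6):dx=+4,dy=+10->C; (5,7):dx=+3,dy=+5->C
  (5,8):dx=+2,dy=+12->C; (6,7):dx=-1,dy=-5->C; (6,8):dx=-2,dy=+2->D; (7,8):dx=-1,dy=+7->D
Step 2: C = 13, D = 15, total pairs = 28.
Step 3: tau = (C - D)/(n(n-1)/2) = (13 - 15)/28 = -0.071429.
Step 4: Exact two-sided p-value (enumerate n! = 40320 permutations of y under H0): p = 0.904861.
Step 5: alpha = 0.1. fail to reject H0.

tau_b = -0.0714 (C=13, D=15), p = 0.904861, fail to reject H0.


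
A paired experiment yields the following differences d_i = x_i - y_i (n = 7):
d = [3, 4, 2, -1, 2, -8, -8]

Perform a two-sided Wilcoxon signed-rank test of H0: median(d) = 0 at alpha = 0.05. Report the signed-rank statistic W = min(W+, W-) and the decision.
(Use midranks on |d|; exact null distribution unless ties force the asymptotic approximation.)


Step 1: Drop any zero differences (none here) and take |d_i|.
|d| = [3, 4, 2, 1, 2, 8, 8]
Step 2: Midrank |d_i| (ties get averaged ranks).
ranks: |3|->4, |4|->5, |2|->2.5, |1|->1, |2|->2.5, |8|->6.5, |8|->6.5
Step 3: Attach original signs; sum ranks with positive sign and with negative sign.
W+ = 4 + 5 + 2.5 + 2.5 = 14
W- = 1 + 6.5 + 6.5 = 14
(Check: W+ + W- = 28 should equal n(n+1)/2 = 28.)
Step 4: Test statistic W = min(W+, W-) = 14.
Step 5: Ties in |d|, so use the tie-corrected normal approximation.
        E[W] = n(n+1)/4 = 7*8/4 = 14.
        Tie groups: |d|=2 (t=2), |d|=8 (t=2); sum(t^3 - t) = 12.
        Var[W] = n(n+1)(2n+1)/24 - sum(t^3-t)/48 = 840/24 - 12/48 = 34.75.
        z = (W - E[W]) / sqrt(Var[W]) = (14 - 14) / 5.8949 = 0.0000.
        Two-sided p = 2*Phi(z) = 1.000000.
Step 6: alpha = 0.05. fail to reject H0.

W+ = 14, W- = 14, W = min = 14, p = 1.000000, fail to reject H0.


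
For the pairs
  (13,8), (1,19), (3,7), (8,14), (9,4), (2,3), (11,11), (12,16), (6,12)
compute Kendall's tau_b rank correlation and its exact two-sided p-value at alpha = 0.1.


Step 1: Enumerate the 36 unordered pairs (i,j) with i<j and classify each by sign(x_j-x_i) * sign(y_j-y_i).
  (1,2):dx=-12,dy=+11->D; (1,3):dx=-10,dy=-1->C; (1,4):dx=-5,dy=+6->D; (1,5):dx=-4,dy=-4->C
  (1,6):dx=-11,dy=-5->C; (1,7):dx=-2,dy=+3->D; (1,8):dx=-1,dy=+8->D; (1,9):dx=-7,dy=+4->D
  (2,3):dx=+2,dy=-12->D; (2,4):dx=+7,dy=-5->D; (2,5):dx=+8,dy=-15->D; (2,6):dx=+1,dy=-16->D
  (2,7):dx=+10,dy=-8->D; (2,8):dx=+11,dy=-3->D; (2,9):dx=+5,dy=-7->D; (3,4):dx=+5,dy=+7->C
  (3,5):dx=+6,dy=-3->D; (3,6):dx=-1,dy=-4->C; (3,7):dx=+8,dy=+4->C; (3,8):dx=+9,dy=+9->C
  (3,9):dx=+3,dy=+5->C; (4,5):dx=+1,dy=-10->D; (4,6):dx=-6,dy=-11->C; (4,7):dx=+3,dy=-3->D
  (4,8):dx=+4,dy=+2->C; (4,9):dx=-2,dy=-2->C; (5,6):dx=-7,dy=-1->C; (5,7):dx=+2,dy=+7->C
  (5,8):dx=+3,dy=+12->C; (5,9):dx=-3,dy=+8->D; (6,7):dx=+9,dy=+8->C; (6,8):dx=+10,dy=+13->C
  (6,9):dx=+4,dy=+9->C; (7,8):dx=+1,dy=+5->C; (7,9):dx=-5,dy=+1->D; (8,9):dx=-6,dy=-4->C
Step 2: C = 19, D = 17, total pairs = 36.
Step 3: tau = (C - D)/(n(n-1)/2) = (19 - 17)/36 = 0.055556.
Step 4: Exact two-sided p-value (enumerate n! = 362880 permutations of y under H0): p = 0.919455.
Step 5: alpha = 0.1. fail to reject H0.

tau_b = 0.0556 (C=19, D=17), p = 0.919455, fail to reject H0.


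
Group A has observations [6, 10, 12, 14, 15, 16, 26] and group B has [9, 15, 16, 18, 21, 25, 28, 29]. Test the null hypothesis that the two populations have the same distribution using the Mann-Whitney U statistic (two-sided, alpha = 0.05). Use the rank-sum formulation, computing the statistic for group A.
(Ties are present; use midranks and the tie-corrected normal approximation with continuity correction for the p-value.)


Step 1: Combine and sort all 15 observations; assign midranks.
sorted (value, group): (6,X), (9,Y), (10,X), (12,X), (14,X), (15,X), (15,Y), (16,X), (16,Y), (18,Y), (21,Y), (25,Y), (26,X), (28,Y), (29,Y)
ranks: 6->1, 9->2, 10->3, 12->4, 14->5, 15->6.5, 15->6.5, 16->8.5, 16->8.5, 18->10, 21->11, 25->12, 26->13, 28->14, 29->15
Step 2: Rank sum for X: R1 = 1 + 3 + 4 + 5 + 6.5 + 8.5 + 13 = 41.
Step 3: U_X = R1 - n1(n1+1)/2 = 41 - 7*8/2 = 41 - 28 = 13.
       U_Y = n1*n2 - U_X = 56 - 13 = 43.
Step 4: Ties are present, so use the tie-corrected normal approximation (with continuity correction) for the p-value.
Step 5: p-value = 0.092753; compare to alpha = 0.05. fail to reject H0.

U_X = 13, p = 0.092753, fail to reject H0 at alpha = 0.05.


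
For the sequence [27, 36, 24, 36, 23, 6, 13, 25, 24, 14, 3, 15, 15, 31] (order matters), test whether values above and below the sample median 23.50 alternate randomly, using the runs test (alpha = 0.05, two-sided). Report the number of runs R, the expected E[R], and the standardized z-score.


Step 1: Compute median = 23.50; label A = above, B = below.
Labels in order: AAAABBBAABBBBA  (n_A = 7, n_B = 7)
Step 2: Count runs R = 5.
Step 3: Under H0 (random ordering), E[R] = 2*n_A*n_B/(n_A+n_B) + 1 = 2*7*7/14 + 1 = 8.0000.
        Var[R] = 2*n_A*n_B*(2*n_A*n_B - n_A - n_B) / ((n_A+n_B)^2 * (n_A+n_B-1)) = 8232/2548 = 3.2308.
        SD[R] = 1.7974.
Step 4: Continuity-corrected z = (R + 0.5 - E[R]) / SD[R] = (5 + 0.5 - 8.0000) / 1.7974 = -1.3909.
Step 5: Two-sided p-value via normal approximation = 2*(1 - Phi(|z|)) = 0.164264.
Step 6: alpha = 0.05. fail to reject H0.

R = 5, z = -1.3909, p = 0.164264, fail to reject H0.


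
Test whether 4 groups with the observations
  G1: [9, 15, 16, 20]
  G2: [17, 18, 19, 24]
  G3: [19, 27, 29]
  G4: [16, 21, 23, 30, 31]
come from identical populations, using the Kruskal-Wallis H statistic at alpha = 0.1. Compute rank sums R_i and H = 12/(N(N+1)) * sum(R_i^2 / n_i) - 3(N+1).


Step 1: Combine all N = 16 observations and assign midranks.
sorted (value, group, rank): (9,G1,1), (15,G1,2), (16,G1,3.5), (16,G4,3.5), (17,G2,5), (18,G2,6), (19,G2,7.5), (19,G3,7.5), (20,G1,9), (21,G4,10), (23,G4,11), (24,G2,12), (27,G3,13), (29,G3,14), (30,G4,15), (31,G4,16)
Step 2: Sum ranks within each group.
R_1 = 15.5 (n_1 = 4)
R_2 = 30.5 (n_2 = 4)
R_3 = 34.5 (n_3 = 3)
R_4 = 55.5 (n_4 = 5)
Step 3: H = 12/(N(N+1)) * sum(R_i^2/n_i) - 3(N+1)
     = 12/(16*17) * (15.5^2/4 + 30.5^2/4 + 34.5^2/3 + 55.5^2/5) - 3*17
     = 0.044118 * 1305.42 - 51
     = 6.592279.
Step 4: Ties present; correction factor C = 1 - 12/(16^3 - 16) = 0.997059. Corrected H = 6.592279 / 0.997059 = 6.611726.
Step 5: Under H0, H ~ chi^2(3); p-value = 0.085359.
Step 6: alpha = 0.1. reject H0.

H = 6.6117, df = 3, p = 0.085359, reject H0.


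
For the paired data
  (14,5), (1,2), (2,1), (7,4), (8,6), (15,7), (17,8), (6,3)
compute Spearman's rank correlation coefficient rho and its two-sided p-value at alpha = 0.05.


Step 1: Rank x and y separately (midranks; no ties here).
rank(x): 14->6, 1->1, 2->2, 7->4, 8->5, 15->7, 17->8, 6->3
rank(y): 5->5, 2->2, 1->1, 4->4, 6->6, 7->7, 8->8, 3->3
Step 2: d_i = R_x(i) - R_y(i); compute d_i^2.
  (6-5)^2=1, (1-2)^2=1, (2-1)^2=1, (4-4)^2=0, (5-6)^2=1, (7-7)^2=0, (8-8)^2=0, (3-3)^2=0
sum(d^2) = 4.
Step 3: rho = 1 - 6*4 / (8*(8^2 - 1)) = 1 - 24/504 = 0.952381.
Step 4: Under H0, t = rho * sqrt((n-2)/(1-rho^2)) = 7.6509 ~ t(6).
Step 5: Two-sided p-value from the t-distribution with 6 df = 0.000260.
Step 6: alpha = 0.05. reject H0.

rho = 0.9524, p = 0.000260, reject H0 at alpha = 0.05.


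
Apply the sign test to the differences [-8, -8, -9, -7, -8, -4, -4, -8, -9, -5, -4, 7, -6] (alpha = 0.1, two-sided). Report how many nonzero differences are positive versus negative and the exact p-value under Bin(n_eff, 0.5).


Step 1: Discard zero differences. Original n = 13; n_eff = number of nonzero differences = 13.
Nonzero differences (with sign): -8, -8, -9, -7, -8, -4, -4, -8, -9, -5, -4, +7, -6
Step 2: Count signs: positive = 1, negative = 12.
Step 3: Under H0: P(positive) = 0.5, so the number of positives S ~ Bin(13, 0.5).
Step 4: Two-sided exact p-value = sum of Bin(13,0.5) probabilities at or below the observed probability = 0.003418.
Step 5: alpha = 0.1. reject H0.

n_eff = 13, pos = 1, neg = 12, p = 0.003418, reject H0.


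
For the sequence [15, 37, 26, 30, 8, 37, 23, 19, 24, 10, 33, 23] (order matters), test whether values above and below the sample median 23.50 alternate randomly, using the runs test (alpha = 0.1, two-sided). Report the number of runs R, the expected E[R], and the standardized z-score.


Step 1: Compute median = 23.50; label A = above, B = below.
Labels in order: BAAABABBABAB  (n_A = 6, n_B = 6)
Step 2: Count runs R = 9.
Step 3: Under H0 (random ordering), E[R] = 2*n_A*n_B/(n_A+n_B) + 1 = 2*6*6/12 + 1 = 7.0000.
        Var[R] = 2*n_A*n_B*(2*n_A*n_B - n_A - n_B) / ((n_A+n_B)^2 * (n_A+n_B-1)) = 4320/1584 = 2.7273.
        SD[R] = 1.6514.
Step 4: Continuity-corrected z = (R - 0.5 - E[R]) / SD[R] = (9 - 0.5 - 7.0000) / 1.6514 = 0.9083.
Step 5: Two-sided p-value via normal approximation = 2*(1 - Phi(|z|)) = 0.363722.
Step 6: alpha = 0.1. fail to reject H0.

R = 9, z = 0.9083, p = 0.363722, fail to reject H0.


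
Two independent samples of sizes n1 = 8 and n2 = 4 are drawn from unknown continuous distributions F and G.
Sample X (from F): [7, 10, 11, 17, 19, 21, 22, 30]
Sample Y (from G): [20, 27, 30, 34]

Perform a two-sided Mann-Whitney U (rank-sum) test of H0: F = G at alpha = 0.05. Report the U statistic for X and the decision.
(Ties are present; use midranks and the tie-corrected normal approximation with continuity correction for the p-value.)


Step 1: Combine and sort all 12 observations; assign midranks.
sorted (value, group): (7,X), (10,X), (11,X), (17,X), (19,X), (20,Y), (21,X), (22,X), (27,Y), (30,X), (30,Y), (34,Y)
ranks: 7->1, 10->2, 11->3, 17->4, 19->5, 20->6, 21->7, 22->8, 27->9, 30->10.5, 30->10.5, 34->12
Step 2: Rank sum for X: R1 = 1 + 2 + 3 + 4 + 5 + 7 + 8 + 10.5 = 40.5.
Step 3: U_X = R1 - n1(n1+1)/2 = 40.5 - 8*9/2 = 40.5 - 36 = 4.5.
       U_Y = n1*n2 - U_X = 32 - 4.5 = 27.5.
Step 4: Ties are present, so use the tie-corrected normal approximation (with continuity correction) for the p-value.
Step 5: p-value = 0.061271; compare to alpha = 0.05. fail to reject H0.

U_X = 4.5, p = 0.061271, fail to reject H0 at alpha = 0.05.


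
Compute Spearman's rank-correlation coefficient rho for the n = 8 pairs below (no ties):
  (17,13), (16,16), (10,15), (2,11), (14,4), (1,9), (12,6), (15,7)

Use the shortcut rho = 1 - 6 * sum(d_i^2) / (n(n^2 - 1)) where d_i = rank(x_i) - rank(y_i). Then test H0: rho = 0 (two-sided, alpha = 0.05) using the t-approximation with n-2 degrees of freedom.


Step 1: Rank x and y separately (midranks; no ties here).
rank(x): 17->8, 16->7, 10->3, 2->2, 14->5, 1->1, 12->4, 15->6
rank(y): 13->6, 16->8, 15->7, 11->5, 4->1, 9->4, 6->2, 7->3
Step 2: d_i = R_x(i) - R_y(i); compute d_i^2.
  (8-6)^2=4, (7-8)^2=1, (3-7)^2=16, (2-5)^2=9, (5-1)^2=16, (1-4)^2=9, (4-2)^2=4, (6-3)^2=9
sum(d^2) = 68.
Step 3: rho = 1 - 6*68 / (8*(8^2 - 1)) = 1 - 408/504 = 0.190476.
Step 4: Under H0, t = rho * sqrt((n-2)/(1-rho^2)) = 0.4753 ~ t(6).
Step 5: Two-sided p-value from the t-distribution with 6 df = 0.651401.
Step 6: alpha = 0.05. fail to reject H0.

rho = 0.1905, p = 0.651401, fail to reject H0 at alpha = 0.05.


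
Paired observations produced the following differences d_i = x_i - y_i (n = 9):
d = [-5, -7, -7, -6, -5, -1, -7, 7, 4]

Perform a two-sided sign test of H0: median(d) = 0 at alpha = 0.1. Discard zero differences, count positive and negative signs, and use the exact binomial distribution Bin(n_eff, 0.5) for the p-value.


Step 1: Discard zero differences. Original n = 9; n_eff = number of nonzero differences = 9.
Nonzero differences (with sign): -5, -7, -7, -6, -5, -1, -7, +7, +4
Step 2: Count signs: positive = 2, negative = 7.
Step 3: Under H0: P(positive) = 0.5, so the number of positives S ~ Bin(9, 0.5).
Step 4: Two-sided exact p-value = sum of Bin(9,0.5) probabilities at or below the observed probability = 0.179688.
Step 5: alpha = 0.1. fail to reject H0.

n_eff = 9, pos = 2, neg = 7, p = 0.179688, fail to reject H0.


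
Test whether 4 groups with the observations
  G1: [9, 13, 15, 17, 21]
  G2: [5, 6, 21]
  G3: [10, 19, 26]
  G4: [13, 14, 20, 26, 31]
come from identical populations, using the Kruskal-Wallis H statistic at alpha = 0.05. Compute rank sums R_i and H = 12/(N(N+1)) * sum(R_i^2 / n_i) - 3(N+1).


Step 1: Combine all N = 16 observations and assign midranks.
sorted (value, group, rank): (5,G2,1), (6,G2,2), (9,G1,3), (10,G3,4), (13,G1,5.5), (13,G4,5.5), (14,G4,7), (15,G1,8), (17,G1,9), (19,G3,10), (20,G4,11), (21,G1,12.5), (21,G2,12.5), (26,G3,14.5), (26,G4,14.5), (31,G4,16)
Step 2: Sum ranks within each group.
R_1 = 38 (n_1 = 5)
R_2 = 15.5 (n_2 = 3)
R_3 = 28.5 (n_3 = 3)
R_4 = 54 (n_4 = 5)
Step 3: H = 12/(N(N+1)) * sum(R_i^2/n_i) - 3(N+1)
     = 12/(16*17) * (38^2/5 + 15.5^2/3 + 28.5^2/3 + 54^2/5) - 3*17
     = 0.044118 * 1222.83 - 51
     = 2.948529.
Step 4: Ties present; correction factor C = 1 - 18/(16^3 - 16) = 0.995588. Corrected H = 2.948529 / 0.995588 = 2.961595.
Step 5: Under H0, H ~ chi^2(3); p-value = 0.397584.
Step 6: alpha = 0.05. fail to reject H0.

H = 2.9616, df = 3, p = 0.397584, fail to reject H0.


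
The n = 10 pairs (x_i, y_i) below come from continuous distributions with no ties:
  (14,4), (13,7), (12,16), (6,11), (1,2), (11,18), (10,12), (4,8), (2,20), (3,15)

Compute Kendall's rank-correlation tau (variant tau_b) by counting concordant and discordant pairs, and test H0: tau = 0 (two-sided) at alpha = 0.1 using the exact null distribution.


Step 1: Enumerate the 45 unordered pairs (i,j) with i<j and classify each by sign(x_j-x_i) * sign(y_j-y_i).
  (1,2):dx=-1,dy=+3->D; (1,3):dx=-2,dy=+12->D; (1,4):dx=-8,dy=+7->D; (1,5):dx=-13,dy=-2->C
  (1,6):dx=-3,dy=+14->D; (1,7):dx=-4,dy=+8->D; (1,8):dx=-10,dy=+4->D; (1,9):dx=-12,dy=+16->D
  (1,10):dx=-11,dy=+11->D; (2,3):dx=-1,dy=+9->D; (2,4):dx=-7,dy=+4->D; (2,5):dx=-12,dy=-5->C
  (2,6):dx=-2,dy=+11->D; (2,7):dx=-3,dy=+5->D; (2,8):dx=-9,dy=+1->D; (2,9):dx=-11,dy=+13->D
  (2,10):dx=-10,dy=+8->D; (3,4):dx=-6,dy=-5->C; (3,5):dx=-11,dy=-14->C; (3,6):dx=-1,dy=+2->D
  (3,7):dx=-2,dy=-4->C; (3,8):dx=-8,dy=-8->C; (3,9):dx=-10,dy=+4->D; (3,10):dx=-9,dy=-1->C
  (4,5):dx=-5,dy=-9->C; (4,6):dx=+5,dy=+7->C; (4,7):dx=+4,dy=+1->C; (4,8):dx=-2,dy=-3->C
  (4,9):dx=-4,dy=+9->D; (4,10):dx=-3,dy=+4->D; (5,6):dx=+10,dy=+16->C; (5,7):dx=+9,dy=+10->C
  (5,8):dx=+3,dy=+6->C; (5,9):dx=+1,dy=+18->C; (5,10):dx=+2,dy=+13->C; (6,7):dx=-1,dy=-6->C
  (6,8):dx=-7,dy=-10->C; (6,9):dx=-9,dy=+2->D; (6,10):dx=-8,dy=-3->C; (7,8):dx=-6,dy=-4->C
  (7,9):dx=-8,dy=+8->D; (7,10):dx=-7,dy=+3->D; (8,9):dx=-2,dy=+12->D; (8,10):dx=-1,dy=+7->D
  (9,10):dx=+1,dy=-5->D
Step 2: C = 20, D = 25, total pairs = 45.
Step 3: tau = (C - D)/(n(n-1)/2) = (20 - 25)/45 = -0.111111.
Step 4: Exact two-sided p-value (enumerate n! = 3628800 permutations of y under H0): p = 0.727490.
Step 5: alpha = 0.1. fail to reject H0.

tau_b = -0.1111 (C=20, D=25), p = 0.727490, fail to reject H0.


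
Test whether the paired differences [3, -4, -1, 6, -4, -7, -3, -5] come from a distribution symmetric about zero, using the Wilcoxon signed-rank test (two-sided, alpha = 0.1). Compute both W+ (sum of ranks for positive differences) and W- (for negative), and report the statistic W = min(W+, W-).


Step 1: Drop any zero differences (none here) and take |d_i|.
|d| = [3, 4, 1, 6, 4, 7, 3, 5]
Step 2: Midrank |d_i| (ties get averaged ranks).
ranks: |3|->2.5, |4|->4.5, |1|->1, |6|->7, |4|->4.5, |7|->8, |3|->2.5, |5|->6
Step 3: Attach original signs; sum ranks with positive sign and with negative sign.
W+ = 2.5 + 7 = 9.5
W- = 4.5 + 1 + 4.5 + 8 + 2.5 + 6 = 26.5
(Check: W+ + W- = 36 should equal n(n+1)/2 = 36.)
Step 4: Test statistic W = min(W+, W-) = 9.5.
Step 5: Ties in |d|, so use the tie-corrected normal approximation.
        E[W] = n(n+1)/4 = 8*9/4 = 18.
        Tie groups: |d|=3 (t=2), |d|=4 (t=2); sum(t^3 - t) = 12.
        Var[W] = n(n+1)(2n+1)/24 - sum(t^3-t)/48 = 1224/24 - 12/48 = 50.75.
        z = (W - E[W]) / sqrt(Var[W]) = (9.5 - 18) / 7.1239 = -1.1932.
        Two-sided p = 2*Phi(z) = 0.232804.
Step 6: alpha = 0.1. fail to reject H0.

W+ = 9.5, W- = 26.5, W = min = 9.5, p = 0.232804, fail to reject H0.


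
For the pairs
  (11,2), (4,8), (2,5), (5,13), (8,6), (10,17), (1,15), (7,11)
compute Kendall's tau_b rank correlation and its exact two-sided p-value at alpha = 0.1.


Step 1: Enumerate the 28 unordered pairs (i,j) with i<j and classify each by sign(x_j-x_i) * sign(y_j-y_i).
  (1,2):dx=-7,dy=+6->D; (1,3):dx=-9,dy=+3->D; (1,4):dx=-6,dy=+11->D; (1,5):dx=-3,dy=+4->D
  (1,6):dx=-1,dy=+15->D; (1,7):dx=-10,dy=+13->D; (1,8):dx=-4,dy=+9->D; (2,3):dx=-2,dy=-3->C
  (2,4):dx=+1,dy=+5->C; (2,5):dx=+4,dy=-2->D; (2,6):dx=+6,dy=+9->C; (2,7):dx=-3,dy=+7->D
  (2,8):dx=+3,dy=+3->C; (3,4):dx=+3,dy=+8->C; (3,5):dx=+6,dy=+1->C; (3,6):dx=+8,dy=+12->C
  (3,7):dx=-1,dy=+10->D; (3,8):dx=+5,dy=+6->C; (4,5):dx=+3,dy=-7->D; (4,6):dx=+5,dy=+4->C
  (4,7):dx=-4,dy=+2->D; (4,8):dx=+2,dy=-2->D; (5,6):dx=+2,dy=+11->C; (5,7):dx=-7,dy=+9->D
  (5,8):dx=-1,dy=+5->D; (6,7):dx=-9,dy=-2->C; (6,8):dx=-3,dy=-6->C; (7,8):dx=+6,dy=-4->D
Step 2: C = 12, D = 16, total pairs = 28.
Step 3: tau = (C - D)/(n(n-1)/2) = (12 - 16)/28 = -0.142857.
Step 4: Exact two-sided p-value (enumerate n! = 40320 permutations of y under H0): p = 0.719544.
Step 5: alpha = 0.1. fail to reject H0.

tau_b = -0.1429 (C=12, D=16), p = 0.719544, fail to reject H0.


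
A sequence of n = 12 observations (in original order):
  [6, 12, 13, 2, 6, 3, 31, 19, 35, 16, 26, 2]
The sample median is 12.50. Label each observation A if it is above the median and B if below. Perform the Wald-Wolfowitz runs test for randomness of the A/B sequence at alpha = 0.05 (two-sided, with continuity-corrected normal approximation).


Step 1: Compute median = 12.50; label A = above, B = below.
Labels in order: BBABBBAAAAAB  (n_A = 6, n_B = 6)
Step 2: Count runs R = 5.
Step 3: Under H0 (random ordering), E[R] = 2*n_A*n_B/(n_A+n_B) + 1 = 2*6*6/12 + 1 = 7.0000.
        Var[R] = 2*n_A*n_B*(2*n_A*n_B - n_A - n_B) / ((n_A+n_B)^2 * (n_A+n_B-1)) = 4320/1584 = 2.7273.
        SD[R] = 1.6514.
Step 4: Continuity-corrected z = (R + 0.5 - E[R]) / SD[R] = (5 + 0.5 - 7.0000) / 1.6514 = -0.9083.
Step 5: Two-sided p-value via normal approximation = 2*(1 - Phi(|z|)) = 0.363722.
Step 6: alpha = 0.05. fail to reject H0.

R = 5, z = -0.9083, p = 0.363722, fail to reject H0.


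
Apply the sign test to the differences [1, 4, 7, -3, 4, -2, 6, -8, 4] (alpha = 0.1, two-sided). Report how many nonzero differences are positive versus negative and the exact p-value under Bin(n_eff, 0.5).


Step 1: Discard zero differences. Original n = 9; n_eff = number of nonzero differences = 9.
Nonzero differences (with sign): +1, +4, +7, -3, +4, -2, +6, -8, +4
Step 2: Count signs: positive = 6, negative = 3.
Step 3: Under H0: P(positive) = 0.5, so the number of positives S ~ Bin(9, 0.5).
Step 4: Two-sided exact p-value = sum of Bin(9,0.5) probabilities at or below the observed probability = 0.507812.
Step 5: alpha = 0.1. fail to reject H0.

n_eff = 9, pos = 6, neg = 3, p = 0.507812, fail to reject H0.


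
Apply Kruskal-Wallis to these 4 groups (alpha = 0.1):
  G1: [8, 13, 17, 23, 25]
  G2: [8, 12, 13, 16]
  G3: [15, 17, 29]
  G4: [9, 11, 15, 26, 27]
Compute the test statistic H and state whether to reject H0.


Step 1: Combine all N = 17 observations and assign midranks.
sorted (value, group, rank): (8,G1,1.5), (8,G2,1.5), (9,G4,3), (11,G4,4), (12,G2,5), (13,G1,6.5), (13,G2,6.5), (15,G3,8.5), (15,G4,8.5), (16,G2,10), (17,G1,11.5), (17,G3,11.5), (23,G1,13), (25,G1,14), (26,G4,15), (27,G4,16), (29,G3,17)
Step 2: Sum ranks within each group.
R_1 = 46.5 (n_1 = 5)
R_2 = 23 (n_2 = 4)
R_3 = 37 (n_3 = 3)
R_4 = 46.5 (n_4 = 5)
Step 3: H = 12/(N(N+1)) * sum(R_i^2/n_i) - 3(N+1)
     = 12/(17*18) * (46.5^2/5 + 23^2/4 + 37^2/3 + 46.5^2/5) - 3*18
     = 0.039216 * 1453.48 - 54
     = 2.999346.
Step 4: Ties present; correction factor C = 1 - 24/(17^3 - 17) = 0.995098. Corrected H = 2.999346 / 0.995098 = 3.014122.
Step 5: Under H0, H ~ chi^2(3); p-value = 0.389453.
Step 6: alpha = 0.1. fail to reject H0.

H = 3.0141, df = 3, p = 0.389453, fail to reject H0.


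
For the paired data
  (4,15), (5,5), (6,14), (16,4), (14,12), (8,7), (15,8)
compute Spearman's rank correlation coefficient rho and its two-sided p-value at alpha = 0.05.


Step 1: Rank x and y separately (midranks; no ties here).
rank(x): 4->1, 5->2, 6->3, 16->7, 14->5, 8->4, 15->6
rank(y): 15->7, 5->2, 14->6, 4->1, 12->5, 7->3, 8->4
Step 2: d_i = R_x(i) - R_y(i); compute d_i^2.
  (1-7)^2=36, (2-2)^2=0, (3-6)^2=9, (7-1)^2=36, (5-5)^2=0, (4-3)^2=1, (6-4)^2=4
sum(d^2) = 86.
Step 3: rho = 1 - 6*86 / (7*(7^2 - 1)) = 1 - 516/336 = -0.535714.
Step 4: Under H0, t = rho * sqrt((n-2)/(1-rho^2)) = -1.4186 ~ t(5).
Step 5: Two-sided p-value from the t-distribution with 5 df = 0.215217.
Step 6: alpha = 0.05. fail to reject H0.

rho = -0.5357, p = 0.215217, fail to reject H0 at alpha = 0.05.


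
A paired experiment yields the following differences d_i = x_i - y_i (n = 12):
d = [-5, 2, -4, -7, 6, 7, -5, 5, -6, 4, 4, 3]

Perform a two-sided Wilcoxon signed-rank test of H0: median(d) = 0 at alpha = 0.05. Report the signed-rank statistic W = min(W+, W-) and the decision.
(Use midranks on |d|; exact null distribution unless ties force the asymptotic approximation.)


Step 1: Drop any zero differences (none here) and take |d_i|.
|d| = [5, 2, 4, 7, 6, 7, 5, 5, 6, 4, 4, 3]
Step 2: Midrank |d_i| (ties get averaged ranks).
ranks: |5|->7, |2|->1, |4|->4, |7|->11.5, |6|->9.5, |7|->11.5, |5|->7, |5|->7, |6|->9.5, |4|->4, |4|->4, |3|->2
Step 3: Attach original signs; sum ranks with positive sign and with negative sign.
W+ = 1 + 9.5 + 11.5 + 7 + 4 + 4 + 2 = 39
W- = 7 + 4 + 11.5 + 7 + 9.5 = 39
(Check: W+ + W- = 78 should equal n(n+1)/2 = 78.)
Step 4: Test statistic W = min(W+, W-) = 39.
Step 5: Ties in |d|, so use the tie-corrected normal approximation.
        E[W] = n(n+1)/4 = 12*13/4 = 39.
        Tie groups: |d|=4 (t=3), |d|=5 (t=3), |d|=6 (t=2), |d|=7 (t=2); sum(t^3 - t) = 60.
        Var[W] = n(n+1)(2n+1)/24 - sum(t^3-t)/48 = 3900/24 - 60/48 = 161.25.
        z = (W - E[W]) / sqrt(Var[W]) = (39 - 39) / 12.6984 = 0.0000.
        Two-sided p = 2*Phi(z) = 1.000000.
Step 6: alpha = 0.05. fail to reject H0.

W+ = 39, W- = 39, W = min = 39, p = 1.000000, fail to reject H0.


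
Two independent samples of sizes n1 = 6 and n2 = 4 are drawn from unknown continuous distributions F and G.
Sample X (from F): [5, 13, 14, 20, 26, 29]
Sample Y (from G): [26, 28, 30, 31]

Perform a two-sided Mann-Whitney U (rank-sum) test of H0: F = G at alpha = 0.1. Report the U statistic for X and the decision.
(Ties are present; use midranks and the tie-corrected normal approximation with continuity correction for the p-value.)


Step 1: Combine and sort all 10 observations; assign midranks.
sorted (value, group): (5,X), (13,X), (14,X), (20,X), (26,X), (26,Y), (28,Y), (29,X), (30,Y), (31,Y)
ranks: 5->1, 13->2, 14->3, 20->4, 26->5.5, 26->5.5, 28->7, 29->8, 30->9, 31->10
Step 2: Rank sum for X: R1 = 1 + 2 + 3 + 4 + 5.5 + 8 = 23.5.
Step 3: U_X = R1 - n1(n1+1)/2 = 23.5 - 6*7/2 = 23.5 - 21 = 2.5.
       U_Y = n1*n2 - U_X = 24 - 2.5 = 21.5.
Step 4: Ties are present, so use the tie-corrected normal approximation (with continuity correction) for the p-value.
Step 5: p-value = 0.054273; compare to alpha = 0.1. reject H0.

U_X = 2.5, p = 0.054273, reject H0 at alpha = 0.1.


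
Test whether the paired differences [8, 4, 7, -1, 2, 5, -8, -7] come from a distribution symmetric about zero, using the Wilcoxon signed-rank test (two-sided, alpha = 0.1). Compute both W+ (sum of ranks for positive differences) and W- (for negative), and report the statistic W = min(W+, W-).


Step 1: Drop any zero differences (none here) and take |d_i|.
|d| = [8, 4, 7, 1, 2, 5, 8, 7]
Step 2: Midrank |d_i| (ties get averaged ranks).
ranks: |8|->7.5, |4|->3, |7|->5.5, |1|->1, |2|->2, |5|->4, |8|->7.5, |7|->5.5
Step 3: Attach original signs; sum ranks with positive sign and with negative sign.
W+ = 7.5 + 3 + 5.5 + 2 + 4 = 22
W- = 1 + 7.5 + 5.5 = 14
(Check: W+ + W- = 36 should equal n(n+1)/2 = 36.)
Step 4: Test statistic W = min(W+, W-) = 14.
Step 5: Ties in |d|, so use the tie-corrected normal approximation.
        E[W] = n(n+1)/4 = 8*9/4 = 18.
        Tie groups: |d|=7 (t=2), |d|=8 (t=2); sum(t^3 - t) = 12.
        Var[W] = n(n+1)(2n+1)/24 - sum(t^3-t)/48 = 1224/24 - 12/48 = 50.75.
        z = (W - E[W]) / sqrt(Var[W]) = (14 - 18) / 7.1239 = -0.5615.
        Two-sided p = 2*Phi(z) = 0.574464.
Step 6: alpha = 0.1. fail to reject H0.

W+ = 22, W- = 14, W = min = 14, p = 0.574464, fail to reject H0.


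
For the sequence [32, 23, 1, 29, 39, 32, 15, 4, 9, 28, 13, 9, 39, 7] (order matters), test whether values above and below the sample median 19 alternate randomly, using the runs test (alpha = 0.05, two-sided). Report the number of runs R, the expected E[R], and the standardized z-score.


Step 1: Compute median = 19; label A = above, B = below.
Labels in order: AABAAABBBABBAB  (n_A = 7, n_B = 7)
Step 2: Count runs R = 8.
Step 3: Under H0 (random ordering), E[R] = 2*n_A*n_B/(n_A+n_B) + 1 = 2*7*7/14 + 1 = 8.0000.
        Var[R] = 2*n_A*n_B*(2*n_A*n_B - n_A - n_B) / ((n_A+n_B)^2 * (n_A+n_B-1)) = 8232/2548 = 3.2308.
        SD[R] = 1.7974.
Step 4: R = E[R], so z = 0 with no continuity correction.
Step 5: Two-sided p-value via normal approximation = 2*(1 - Phi(|z|)) = 1.000000.
Step 6: alpha = 0.05. fail to reject H0.

R = 8, z = 0.0000, p = 1.000000, fail to reject H0.


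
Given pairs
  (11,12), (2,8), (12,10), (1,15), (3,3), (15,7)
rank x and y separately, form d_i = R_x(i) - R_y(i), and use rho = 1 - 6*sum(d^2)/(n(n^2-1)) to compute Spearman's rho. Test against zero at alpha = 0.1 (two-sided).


Step 1: Rank x and y separately (midranks; no ties here).
rank(x): 11->4, 2->2, 12->5, 1->1, 3->3, 15->6
rank(y): 12->5, 8->3, 10->4, 15->6, 3->1, 7->2
Step 2: d_i = R_x(i) - R_y(i); compute d_i^2.
  (4-5)^2=1, (2-3)^2=1, (5-4)^2=1, (1-6)^2=25, (3-1)^2=4, (6-2)^2=16
sum(d^2) = 48.
Step 3: rho = 1 - 6*48 / (6*(6^2 - 1)) = 1 - 288/210 = -0.371429.
Step 4: Under H0, t = rho * sqrt((n-2)/(1-rho^2)) = -0.8001 ~ t(4).
Step 5: Two-sided p-value from the t-distribution with 4 df = 0.468478.
Step 6: alpha = 0.1. fail to reject H0.

rho = -0.3714, p = 0.468478, fail to reject H0 at alpha = 0.1.


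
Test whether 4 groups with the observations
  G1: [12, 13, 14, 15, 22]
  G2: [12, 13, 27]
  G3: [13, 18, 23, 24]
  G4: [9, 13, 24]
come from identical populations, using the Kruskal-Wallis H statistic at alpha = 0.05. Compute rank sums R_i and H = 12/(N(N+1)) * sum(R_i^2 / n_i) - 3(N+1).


Step 1: Combine all N = 15 observations and assign midranks.
sorted (value, group, rank): (9,G4,1), (12,G1,2.5), (12,G2,2.5), (13,G1,5.5), (13,G2,5.5), (13,G3,5.5), (13,G4,5.5), (14,G1,8), (15,G1,9), (18,G3,10), (22,G1,11), (23,G3,12), (24,G3,13.5), (24,G4,13.5), (27,G2,15)
Step 2: Sum ranks within each group.
R_1 = 36 (n_1 = 5)
R_2 = 23 (n_2 = 3)
R_3 = 41 (n_3 = 4)
R_4 = 20 (n_4 = 3)
Step 3: H = 12/(N(N+1)) * sum(R_i^2/n_i) - 3(N+1)
     = 12/(15*16) * (36^2/5 + 23^2/3 + 41^2/4 + 20^2/3) - 3*16
     = 0.050000 * 989.117 - 48
     = 1.455833.
Step 4: Ties present; correction factor C = 1 - 72/(15^3 - 15) = 0.978571. Corrected H = 1.455833 / 0.978571 = 1.487713.
Step 5: Under H0, H ~ chi^2(3); p-value = 0.685109.
Step 6: alpha = 0.05. fail to reject H0.

H = 1.4877, df = 3, p = 0.685109, fail to reject H0.


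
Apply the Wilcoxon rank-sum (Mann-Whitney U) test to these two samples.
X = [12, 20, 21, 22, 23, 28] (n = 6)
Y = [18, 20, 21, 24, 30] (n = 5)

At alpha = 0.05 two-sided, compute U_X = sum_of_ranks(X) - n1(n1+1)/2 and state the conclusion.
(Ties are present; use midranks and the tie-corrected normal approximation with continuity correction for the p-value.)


Step 1: Combine and sort all 11 observations; assign midranks.
sorted (value, group): (12,X), (18,Y), (20,X), (20,Y), (21,X), (21,Y), (22,X), (23,X), (24,Y), (28,X), (30,Y)
ranks: 12->1, 18->2, 20->3.5, 20->3.5, 21->5.5, 21->5.5, 22->7, 23->8, 24->9, 28->10, 30->11
Step 2: Rank sum for X: R1 = 1 + 3.5 + 5.5 + 7 + 8 + 10 = 35.
Step 3: U_X = R1 - n1(n1+1)/2 = 35 - 6*7/2 = 35 - 21 = 14.
       U_Y = n1*n2 - U_X = 30 - 14 = 16.
Step 4: Ties are present, so use the tie-corrected normal approximation (with continuity correction) for the p-value.
Step 5: p-value = 0.926933; compare to alpha = 0.05. fail to reject H0.

U_X = 14, p = 0.926933, fail to reject H0 at alpha = 0.05.


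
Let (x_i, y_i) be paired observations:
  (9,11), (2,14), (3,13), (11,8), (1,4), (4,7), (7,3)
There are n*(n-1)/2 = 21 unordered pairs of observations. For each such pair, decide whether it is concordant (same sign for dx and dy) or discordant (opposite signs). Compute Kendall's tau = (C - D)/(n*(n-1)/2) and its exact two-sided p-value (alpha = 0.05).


Step 1: Enumerate the 21 unordered pairs (i,j) with i<j and classify each by sign(x_j-x_i) * sign(y_j-y_i).
  (1,2):dx=-7,dy=+3->D; (1,3):dx=-6,dy=+2->D; (1,4):dx=+2,dy=-3->D; (1,5):dx=-8,dy=-7->C
  (1,6):dx=-5,dy=-4->C; (1,7):dx=-2,dy=-8->C; (2,3):dx=+1,dy=-1->D; (2,4):dx=+9,dy=-6->D
  (2,5):dx=-1,dy=-10->C; (2,6):dx=+2,dy=-7->D; (2,7):dx=+5,dy=-11->D; (3,4):dx=+8,dy=-5->D
  (3,5):dx=-2,dy=-9->C; (3,6):dx=+1,dy=-6->D; (3,7):dx=+4,dy=-10->D; (4,5):dx=-10,dy=-4->C
  (4,6):dx=-7,dy=-1->C; (4,7):dx=-4,dy=-5->C; (5,6):dx=+3,dy=+3->C; (5,7):dx=+6,dy=-1->D
  (6,7):dx=+3,dy=-4->D
Step 2: C = 9, D = 12, total pairs = 21.
Step 3: tau = (C - D)/(n(n-1)/2) = (9 - 12)/21 = -0.142857.
Step 4: Exact two-sided p-value (enumerate n! = 5040 permutations of y under H0): p = 0.772619.
Step 5: alpha = 0.05. fail to reject H0.

tau_b = -0.1429 (C=9, D=12), p = 0.772619, fail to reject H0.


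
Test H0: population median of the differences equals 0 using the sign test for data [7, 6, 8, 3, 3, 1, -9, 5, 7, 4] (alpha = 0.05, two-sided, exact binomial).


Step 1: Discard zero differences. Original n = 10; n_eff = number of nonzero differences = 10.
Nonzero differences (with sign): +7, +6, +8, +3, +3, +1, -9, +5, +7, +4
Step 2: Count signs: positive = 9, negative = 1.
Step 3: Under H0: P(positive) = 0.5, so the number of positives S ~ Bin(10, 0.5).
Step 4: Two-sided exact p-value = sum of Bin(10,0.5) probabilities at or below the observed probability = 0.021484.
Step 5: alpha = 0.05. reject H0.

n_eff = 10, pos = 9, neg = 1, p = 0.021484, reject H0.


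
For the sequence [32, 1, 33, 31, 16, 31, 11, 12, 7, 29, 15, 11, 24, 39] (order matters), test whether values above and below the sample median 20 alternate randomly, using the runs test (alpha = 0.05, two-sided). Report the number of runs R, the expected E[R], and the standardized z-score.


Step 1: Compute median = 20; label A = above, B = below.
Labels in order: ABAABABBBABBAA  (n_A = 7, n_B = 7)
Step 2: Count runs R = 9.
Step 3: Under H0 (random ordering), E[R] = 2*n_A*n_B/(n_A+n_B) + 1 = 2*7*7/14 + 1 = 8.0000.
        Var[R] = 2*n_A*n_B*(2*n_A*n_B - n_A - n_B) / ((n_A+n_B)^2 * (n_A+n_B-1)) = 8232/2548 = 3.2308.
        SD[R] = 1.7974.
Step 4: Continuity-corrected z = (R - 0.5 - E[R]) / SD[R] = (9 - 0.5 - 8.0000) / 1.7974 = 0.2782.
Step 5: Two-sided p-value via normal approximation = 2*(1 - Phi(|z|)) = 0.780879.
Step 6: alpha = 0.05. fail to reject H0.

R = 9, z = 0.2782, p = 0.780879, fail to reject H0.


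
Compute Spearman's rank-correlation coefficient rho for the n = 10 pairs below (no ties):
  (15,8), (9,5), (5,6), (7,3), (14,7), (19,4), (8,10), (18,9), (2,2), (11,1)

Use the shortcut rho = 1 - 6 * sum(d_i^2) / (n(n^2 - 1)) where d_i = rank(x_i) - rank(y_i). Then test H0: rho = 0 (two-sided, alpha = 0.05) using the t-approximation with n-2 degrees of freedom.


Step 1: Rank x and y separately (midranks; no ties here).
rank(x): 15->8, 9->5, 5->2, 7->3, 14->7, 19->10, 8->4, 18->9, 2->1, 11->6
rank(y): 8->8, 5->5, 6->6, 3->3, 7->7, 4->4, 10->10, 9->9, 2->2, 1->1
Step 2: d_i = R_x(i) - R_y(i); compute d_i^2.
  (8-8)^2=0, (5-5)^2=0, (2-6)^2=16, (3-3)^2=0, (7-7)^2=0, (10-4)^2=36, (4-10)^2=36, (9-9)^2=0, (1-2)^2=1, (6-1)^2=25
sum(d^2) = 114.
Step 3: rho = 1 - 6*114 / (10*(10^2 - 1)) = 1 - 684/990 = 0.309091.
Step 4: Under H0, t = rho * sqrt((n-2)/(1-rho^2)) = 0.9193 ~ t(8).
Step 5: Two-sided p-value from the t-distribution with 8 df = 0.384841.
Step 6: alpha = 0.05. fail to reject H0.

rho = 0.3091, p = 0.384841, fail to reject H0 at alpha = 0.05.


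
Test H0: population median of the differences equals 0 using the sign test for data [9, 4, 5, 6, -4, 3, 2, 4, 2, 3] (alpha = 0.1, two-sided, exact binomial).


Step 1: Discard zero differences. Original n = 10; n_eff = number of nonzero differences = 10.
Nonzero differences (with sign): +9, +4, +5, +6, -4, +3, +2, +4, +2, +3
Step 2: Count signs: positive = 9, negative = 1.
Step 3: Under H0: P(positive) = 0.5, so the number of positives S ~ Bin(10, 0.5).
Step 4: Two-sided exact p-value = sum of Bin(10,0.5) probabilities at or below the observed probability = 0.021484.
Step 5: alpha = 0.1. reject H0.

n_eff = 10, pos = 9, neg = 1, p = 0.021484, reject H0.


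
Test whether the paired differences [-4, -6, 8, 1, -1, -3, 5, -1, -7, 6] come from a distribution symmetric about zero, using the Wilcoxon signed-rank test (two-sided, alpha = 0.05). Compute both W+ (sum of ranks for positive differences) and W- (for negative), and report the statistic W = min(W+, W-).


Step 1: Drop any zero differences (none here) and take |d_i|.
|d| = [4, 6, 8, 1, 1, 3, 5, 1, 7, 6]
Step 2: Midrank |d_i| (ties get averaged ranks).
ranks: |4|->5, |6|->7.5, |8|->10, |1|->2, |1|->2, |3|->4, |5|->6, |1|->2, |7|->9, |6|->7.5
Step 3: Attach original signs; sum ranks with positive sign and with negative sign.
W+ = 10 + 2 + 6 + 7.5 = 25.5
W- = 5 + 7.5 + 2 + 4 + 2 + 9 = 29.5
(Check: W+ + W- = 55 should equal n(n+1)/2 = 55.)
Step 4: Test statistic W = min(W+, W-) = 25.5.
Step 5: Ties in |d|, so use the tie-corrected normal approximation.
        E[W] = n(n+1)/4 = 10*11/4 = 27.5.
        Tie groups: |d|=1 (t=3), |d|=6 (t=2); sum(t^3 - t) = 30.
        Var[W] = n(n+1)(2n+1)/24 - sum(t^3-t)/48 = 2310/24 - 30/48 = 95.625.
        z = (W - E[W]) / sqrt(Var[W]) = (25.5 - 27.5) / 9.7788 = -0.2045.
        Two-sided p = 2*Phi(z) = 0.837944.
Step 6: alpha = 0.05. fail to reject H0.

W+ = 25.5, W- = 29.5, W = min = 25.5, p = 0.837944, fail to reject H0.


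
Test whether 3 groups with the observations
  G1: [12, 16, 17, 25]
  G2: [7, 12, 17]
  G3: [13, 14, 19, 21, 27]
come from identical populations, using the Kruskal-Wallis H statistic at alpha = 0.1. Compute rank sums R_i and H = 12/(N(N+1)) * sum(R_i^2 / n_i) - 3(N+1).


Step 1: Combine all N = 12 observations and assign midranks.
sorted (value, group, rank): (7,G2,1), (12,G1,2.5), (12,G2,2.5), (13,G3,4), (14,G3,5), (16,G1,6), (17,G1,7.5), (17,G2,7.5), (19,G3,9), (21,G3,10), (25,G1,11), (27,G3,12)
Step 2: Sum ranks within each group.
R_1 = 27 (n_1 = 4)
R_2 = 11 (n_2 = 3)
R_3 = 40 (n_3 = 5)
Step 3: H = 12/(N(N+1)) * sum(R_i^2/n_i) - 3(N+1)
     = 12/(12*13) * (27^2/4 + 11^2/3 + 40^2/5) - 3*13
     = 0.076923 * 542.583 - 39
     = 2.737179.
Step 4: Ties present; correction factor C = 1 - 12/(12^3 - 12) = 0.993007. Corrected H = 2.737179 / 0.993007 = 2.756455.
Step 5: Under H0, H ~ chi^2(2); p-value = 0.252025.
Step 6: alpha = 0.1. fail to reject H0.

H = 2.7565, df = 2, p = 0.252025, fail to reject H0.
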